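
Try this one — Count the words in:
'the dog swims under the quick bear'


Split into words: the | dog | swims | under | the | quick | bear = 7 words.

7


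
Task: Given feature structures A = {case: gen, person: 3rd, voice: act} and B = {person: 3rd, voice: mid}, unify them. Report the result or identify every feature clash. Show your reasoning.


Compare features:
case: A=gen vs B=_ -> unified: gen
person: A=3rd vs B=3rd -> unified: 3rd
voice: A=act vs B=mid -> CLASH
Clash detected on feature 'voice' (act vs mid); unification fails.

CLASH on 'voice' (act vs mid)


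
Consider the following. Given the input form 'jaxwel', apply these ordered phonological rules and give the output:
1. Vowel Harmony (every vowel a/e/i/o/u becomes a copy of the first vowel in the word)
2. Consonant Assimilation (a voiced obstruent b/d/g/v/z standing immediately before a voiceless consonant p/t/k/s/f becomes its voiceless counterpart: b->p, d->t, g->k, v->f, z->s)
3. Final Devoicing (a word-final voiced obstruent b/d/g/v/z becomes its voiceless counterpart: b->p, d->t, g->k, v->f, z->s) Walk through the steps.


Starting form: 'jaxwel'
Rule 1: Vowel Harmony: all vowels become 'a' (matching first vowel). 'jaxwel' -> 'jaxwal'
Rule 2: Consonant Assimilation: no voiced obstruent (b/d/g/v/z) stands immediately before a voiceless consonant (p/t/k/s/f). No change.
Rule 3: Final Devoicing: final consonant 'l' is not one of the voiced obstruents b/d/g/v/z. No change.
Final form: 'jaxwal'

jaxwal


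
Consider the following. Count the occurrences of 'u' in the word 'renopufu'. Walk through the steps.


Letter 'u' in 'renopufu': found at position(s) 6, 8 = 2 occurrence(s).

2


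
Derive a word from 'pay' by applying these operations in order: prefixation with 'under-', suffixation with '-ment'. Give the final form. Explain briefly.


Step 1: Add prefix 'under-' to 'pay' = 'underpay'
Step 2: Add suffix '-ment' to 'underpay' = 'underpayment'

underpayment


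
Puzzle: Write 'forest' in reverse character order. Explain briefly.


Reverse 'forest' character by character: 'tserof'.

tserof


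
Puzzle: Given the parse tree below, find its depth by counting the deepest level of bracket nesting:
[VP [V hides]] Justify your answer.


Count bracket nesting levels:
'[' at pos 0: depth = 1
'[' at pos 4: depth = 2
Maximum depth reached: 2

2


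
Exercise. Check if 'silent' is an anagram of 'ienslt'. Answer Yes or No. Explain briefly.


Sorted letters of 'silent': 'eilnst'
Sorted letters of 'ienslt': 'eilnst'
They match.

Yes


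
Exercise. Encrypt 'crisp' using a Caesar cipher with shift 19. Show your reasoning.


Shift each letter by 19: c -> v, r -> k, i -> b, s -> l, p -> i. Result: 'vkbli'.

vkbli


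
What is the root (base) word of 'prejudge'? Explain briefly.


Remove prefix 'pre' from 'prejudge' to get root 'judge'.

judge


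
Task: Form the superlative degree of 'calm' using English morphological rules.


Apply superlative formation (add -est): 'calm' -> 'calmest'.

calmest


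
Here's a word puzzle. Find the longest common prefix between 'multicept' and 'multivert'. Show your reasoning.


Compare from the start: 5 characters match: 'multi'. Mismatch at position 6: 'c' vs 'v'.

multi


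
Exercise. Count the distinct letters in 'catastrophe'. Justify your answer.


Unique letters in 'catastrophe': {a, c, e, h, o, p, r, s, t} = 9 distinct letters.

9


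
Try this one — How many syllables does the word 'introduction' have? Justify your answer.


Break 'introduction' into syllables: in-tro-duc-tion -> in | tro | duc | tion = 4 syllables

4 syllables


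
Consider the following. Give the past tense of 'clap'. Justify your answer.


Apply rule: Double final consonant and add -ed. 'clap' becomes 'clapped'.

clapped


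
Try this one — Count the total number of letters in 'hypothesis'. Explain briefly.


Spell out 'hypothesis' and number each letter: h(1), y(2), p(3), o(4), t(5), h(6), e(7), s(8), i(9), s(10). Total: 10 letters.

10


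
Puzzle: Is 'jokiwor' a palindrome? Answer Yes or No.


Forward: 'jokiwor'
Reversed: 'rowikoj'
They differ.

No


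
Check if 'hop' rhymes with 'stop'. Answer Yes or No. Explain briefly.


Rime (stressed vowel + following sounds) of 'hop': -op = /ɒp/
Rime of 'stop': -op = /ɒp/
/ɒp/ and /ɒp/ are the same ending sound, so the words rhyme.

Yes


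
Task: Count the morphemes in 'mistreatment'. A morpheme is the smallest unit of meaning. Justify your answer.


Decomposition: mis- (prefix) + treat (root) + -ment (suffix) = 3 morpheme(s)

3 morphemes


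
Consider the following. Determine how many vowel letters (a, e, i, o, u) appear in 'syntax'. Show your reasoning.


Vowels in 'syntax': a = 1 vowels.

1


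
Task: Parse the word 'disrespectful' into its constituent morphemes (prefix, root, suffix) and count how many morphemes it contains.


Step 1: Identify prefix: 'dis' (meaning: not/apart)
Step 2: Identify root: 'respect'
Step 3: Identify suffix(es): 'ful'
Decomposition: dis- (prefix: not/apart) + respect (root) + -ful (suffix: full of)
Total morphemes: 3

3 morphemes (dis- (prefix: not/apart) + respect (root) + -ful (suffix: full of))


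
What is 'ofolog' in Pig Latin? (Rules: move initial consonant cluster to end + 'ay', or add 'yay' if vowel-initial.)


'ofolog' starts with a vowel, so add 'yay': 'ofologyay'.

ofologyay


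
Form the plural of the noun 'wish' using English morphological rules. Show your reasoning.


Apply rule: Add -es (sibilant/fricative ending). 'wish' becomes 'wishes'.

wishes


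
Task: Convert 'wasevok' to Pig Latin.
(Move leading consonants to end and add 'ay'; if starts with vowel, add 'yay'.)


'wasevok': move consonant cluster 'w' to end and add 'ay': 'asevokway'.

asevokway


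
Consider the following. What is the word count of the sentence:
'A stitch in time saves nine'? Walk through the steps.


Split into words: A | stitch | in | time | saves | nine = 6 words.

6


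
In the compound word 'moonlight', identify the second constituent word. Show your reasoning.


Split 'moonlight' into 'moon' + 'light'. The second part is 'light'.

light


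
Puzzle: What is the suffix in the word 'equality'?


The word 'equality' = 'equal' (root) + '-ity' (suffix). The suffix is '-ity'.

ity


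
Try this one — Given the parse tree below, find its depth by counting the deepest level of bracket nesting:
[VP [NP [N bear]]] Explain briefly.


Count bracket nesting levels:
'[' at pos 0: depth = 1
'[' at pos 4: depth = 2
'[' at pos 8: depth = 3
Maximum depth reached: 3

3


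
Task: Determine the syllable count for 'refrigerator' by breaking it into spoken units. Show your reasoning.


Break 'refrigerator' into syllables: re-frig-er-a-tor -> re | frig | er | a | tor = 5 syllables

5 syllables


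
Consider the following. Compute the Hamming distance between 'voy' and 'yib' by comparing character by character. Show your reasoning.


Alignment:
Position 1: 'v' vs 'y' = DIFFER
Position 2: 'o' vs 'i' = DIFFER
Position 3: 'y' vs 'b' = DIFFER
Total differences: 3

3


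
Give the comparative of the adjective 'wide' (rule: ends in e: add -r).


Apply comparative formation (ends in e: add -r): 'wide' -> 'wider'.

wider


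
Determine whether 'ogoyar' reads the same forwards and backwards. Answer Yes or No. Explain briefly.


Forward: 'ogoyar'
Reversed: 'rayogo'
They differ.

No


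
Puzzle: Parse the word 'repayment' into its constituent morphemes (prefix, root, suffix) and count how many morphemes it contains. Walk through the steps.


Step 1: Identify prefix: 're' (meaning: again)
Step 2: Identify root: 'pay'
Step 3: Identify suffix(es): 'ment'
Decomposition: re- (prefix: again) + pay (root) + -ment (suffix: action/result)
Total morphemes: 3

3 morphemes (re- (prefix: again) + pay (root) + -ment (suffix: action/result))


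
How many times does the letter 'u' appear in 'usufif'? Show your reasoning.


Letter 'u' in 'usufif': found at position(s) 1, 3 = 2 occurrence(s).

2


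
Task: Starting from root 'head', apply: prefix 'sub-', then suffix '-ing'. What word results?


Step 1: Add prefix 'sub-' to 'head' = 'subhead'
Step 2: Add suffix '-ing' to 'subhead' = 'subheading'

subheading


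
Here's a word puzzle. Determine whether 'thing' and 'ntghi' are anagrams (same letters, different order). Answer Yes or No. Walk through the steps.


Sorted letters of 'thing': 'ghint'
Sorted letters of 'ntghi': 'ghint'
They match.

Yes


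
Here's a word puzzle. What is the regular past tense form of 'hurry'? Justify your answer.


Apply rule: Change -y to -ied. 'hurry' becomes 'hurried'.

hurried


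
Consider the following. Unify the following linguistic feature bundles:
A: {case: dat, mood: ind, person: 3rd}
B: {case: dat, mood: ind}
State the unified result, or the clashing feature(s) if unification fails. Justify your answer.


Compare features:
case: A=dat vs B=dat -> unified: dat
mood: A=ind vs B=ind -> unified: ind
person: A=3rd vs B=_ -> unified: 3rd
No clashes found.

Unified: {case: dat, mood: ind, person: 3rd}


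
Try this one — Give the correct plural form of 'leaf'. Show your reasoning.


Apply rule: Change -f to -ves. 'leaf' becomes 'leaves'.

leaves


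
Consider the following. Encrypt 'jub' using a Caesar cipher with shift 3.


Shift each letter by 3: j -> m, u -> x, b -> e. Result: 'mxe'.

mxe


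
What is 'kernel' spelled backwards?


Reverse 'kernel' character by character: 'lenrek'.

lenrek


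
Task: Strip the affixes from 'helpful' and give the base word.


Remove suffix '-ful' from 'helpful' to get root 'help'.

help


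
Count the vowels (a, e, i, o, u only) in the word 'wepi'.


Vowels in 'wepi': e, i = 2 vowels.

2


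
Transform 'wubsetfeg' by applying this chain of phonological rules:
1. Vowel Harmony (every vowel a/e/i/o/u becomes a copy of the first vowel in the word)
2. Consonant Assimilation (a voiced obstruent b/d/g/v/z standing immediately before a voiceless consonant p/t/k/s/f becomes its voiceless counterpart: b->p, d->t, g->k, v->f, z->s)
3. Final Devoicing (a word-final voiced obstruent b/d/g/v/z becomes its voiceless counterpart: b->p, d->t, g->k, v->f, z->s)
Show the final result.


Starting form: 'wubsetfeg'
Rule 1: Vowel Harmony: all vowels become 'u' (matching first vowel). 'wubsetfeg' -> 'wubsutfug'
Rule 2: Consonant Assimilation: voiced obstruent before voiceless consonant becomes voiceless ('bs' -> 'ps'). 'wubsutfug' -> 'wupsutfug'
Rule 3: Final Devoicing: word-final voiced obstruent 'g' becomes voiceless 'k'. 'wupsutfug' -> 'wupsutfuk'
Final form: 'wupsutfuk'

wupsutfuk


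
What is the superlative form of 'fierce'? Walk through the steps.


Apply superlative formation (ends in e: add -st): 'fierce' -> 'fiercest'.

fiercest


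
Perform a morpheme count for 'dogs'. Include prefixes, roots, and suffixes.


Decomposition: dog (root) + -s (plural) = 2 morpheme(s)

2 morphemes


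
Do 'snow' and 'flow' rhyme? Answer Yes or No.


Rime (stressed vowel + following sounds) of 'snow': -ow = /oʊ/
Rime of 'flow': -ow = /oʊ/
/oʊ/ and /oʊ/ are the same ending sound, so the words rhyme.

Yes


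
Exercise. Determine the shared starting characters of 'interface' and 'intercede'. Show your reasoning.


Compare from the start: 5 characters match: 'inter'. Mismatch at position 6: 'f' vs 'c'.

inter


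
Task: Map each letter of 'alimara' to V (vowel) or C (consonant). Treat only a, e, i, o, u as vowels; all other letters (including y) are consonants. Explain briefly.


Letter mapping: a = V, l = C, i = V, m = C, a = V, r = C, a = V.

VCVCVCV


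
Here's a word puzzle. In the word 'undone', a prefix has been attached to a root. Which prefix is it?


The word 'undone' = 'un' (prefix) + 'done' (root). The prefix is 'un'.

un


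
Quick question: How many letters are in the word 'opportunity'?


Spell out 'opportunity' and number each letter: o(1), p(2), p(3), o(4), r(5), t(6), u(7), n(8), i(9), t(10), y(11). Total: 11 letters.

11


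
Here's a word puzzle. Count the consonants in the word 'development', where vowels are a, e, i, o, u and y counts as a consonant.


Consonants in 'development': d, v, l, p, m, n, t = 7 consonants.

7


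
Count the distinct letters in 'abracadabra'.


Unique letters in 'abracadabra': {a, b, c, d, r} = 5 distinct letters.

5


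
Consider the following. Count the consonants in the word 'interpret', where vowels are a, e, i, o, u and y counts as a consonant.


Consonants in 'interpret': n, t, r, p, r, t = 6 consonants.

6


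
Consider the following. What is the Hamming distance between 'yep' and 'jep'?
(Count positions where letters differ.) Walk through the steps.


Alignment:
Position 1: 'y' vs 'j' = DIFFER
Position 2: 'e' vs 'e' = match
Position 3: 'p' vs 'p' = match
Total differences: 1

1


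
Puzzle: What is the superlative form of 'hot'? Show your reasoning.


Apply superlative formation (double final consonant, add -est): 'hot' -> 'hottest'.

hottest


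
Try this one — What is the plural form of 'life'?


Apply rule: Change -fe to -ves. 'life' becomes 'lives'.

lives


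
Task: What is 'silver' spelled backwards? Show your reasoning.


Reverse 'silver' character by character: 'revlis'.

revlis


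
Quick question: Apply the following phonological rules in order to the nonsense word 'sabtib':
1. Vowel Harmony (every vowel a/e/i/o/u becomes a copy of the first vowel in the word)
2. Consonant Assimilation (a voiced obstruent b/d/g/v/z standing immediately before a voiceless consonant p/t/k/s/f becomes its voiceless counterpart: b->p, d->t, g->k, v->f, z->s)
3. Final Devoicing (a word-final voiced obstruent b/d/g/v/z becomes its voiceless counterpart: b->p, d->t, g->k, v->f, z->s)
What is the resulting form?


Starting form: 'sabtib'
Rule 1: Vowel Harmony: all vowels become 'a' (matching first vowel). 'sabtib' -> 'sabtab'
Rule 2: Consonant Assimilation: voiced obstruent before voiceless consonant becomes voiceless ('bt' -> 'pt'). 'sabtab' -> 'saptab'
Rule 3: Final Devoicing: word-final voiced obstruent 'b' becomes voiceless 'p'. 'saptab' -> 'saptap'
Final form: 'saptap'

saptap


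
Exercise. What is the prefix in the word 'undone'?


The word 'undone' = 'un' (prefix) + 'done' (root). The prefix is 'un'.

un


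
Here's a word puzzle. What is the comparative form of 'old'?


Apply comparative formation (add -er): 'old' -> 'older'.

older


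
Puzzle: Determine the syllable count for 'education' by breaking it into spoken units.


Break 'education' into syllables: ed-u-ca-tion -> ed | u | ca | tion = 4 syllables

4 syllables


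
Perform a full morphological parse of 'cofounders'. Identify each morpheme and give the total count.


Step 1: Identify prefix: 'co' (meaning: together)
Step 2: Identify root: 'found'
Step 3: Identify suffix(es): 'er, s'
Decomposition: co- (prefix: together) + found (root) + -er (suffix: one who) + -s (plural)
Total morphemes: 4

4 morphemes (co- (prefix: together) + found (root) + -er (suffix: one who) + -s (plural))


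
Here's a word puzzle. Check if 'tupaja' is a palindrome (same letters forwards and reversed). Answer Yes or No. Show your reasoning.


Forward: 'tupaja'
Reversed: 'ajaput'
They differ.

No


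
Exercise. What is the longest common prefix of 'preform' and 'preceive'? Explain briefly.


Compare from the start: 3 characters match: 'pre'. Mismatch at position 4: 'f' vs 'c'.

pre


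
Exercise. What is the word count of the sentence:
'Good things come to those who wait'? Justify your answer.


Split into words: Good | things | come | to | those | who | wait = 7 words.

7


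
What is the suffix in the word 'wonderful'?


The word 'wonderful' = 'wonder' (root) + '-ful' (suffix). The suffix is '-ful'.

ful


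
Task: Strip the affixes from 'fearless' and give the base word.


Remove suffix '-less' from 'fearless' to get root 'fear'.

fear


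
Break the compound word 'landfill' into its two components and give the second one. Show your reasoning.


Split 'landfill' into 'land' + 'fill'. The second part is 'fill'.

fill


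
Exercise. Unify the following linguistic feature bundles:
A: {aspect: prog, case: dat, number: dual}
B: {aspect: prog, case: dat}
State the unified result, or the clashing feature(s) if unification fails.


Compare features:
aspect: A=prog vs B=prog -> unified: prog
case: A=dat vs B=dat -> unified: dat
number: A=dual vs B=_ -> unified: dual
No clashes found.

Unified: {aspect: prog, case: dat, number: dual}


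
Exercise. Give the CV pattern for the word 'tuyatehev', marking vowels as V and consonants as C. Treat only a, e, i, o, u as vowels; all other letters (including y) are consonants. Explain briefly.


Letter mapping: t = C, u = V, y = C, a = V, t = C, e = V, h = C, e = V, v = C.

CVCVCVCVC


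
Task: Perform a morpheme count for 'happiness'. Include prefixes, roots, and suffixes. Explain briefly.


Decomposition: happy (root) + -ness (suffix) = 2 morpheme(s)

2 morphemes


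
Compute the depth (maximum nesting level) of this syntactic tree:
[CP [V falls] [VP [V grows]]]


Count bracket nesting levels:
'[' at pos 0: depth = 1
'[' at pos 4: depth = 2
'[' at pos 14: depth = 2
'[' at pos 18: depth = 3
Maximum depth reached: 3

3


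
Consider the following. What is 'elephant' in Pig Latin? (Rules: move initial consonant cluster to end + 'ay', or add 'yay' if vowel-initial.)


'elephant' starts with a vowel, so add 'yay': 'elephantyay'.

elephantyay


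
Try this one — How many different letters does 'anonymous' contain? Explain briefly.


Unique letters in 'anonymous': {a, m, n, o, s, u, y} = 7 distinct letters.

7


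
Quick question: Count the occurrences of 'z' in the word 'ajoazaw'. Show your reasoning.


Letter 'z' in 'ajoazaw': found at position(s) 5 = 1 occurrence(s).

1


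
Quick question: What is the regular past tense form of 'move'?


Apply rule: Add -d (word ends in -e). 'move' becomes 'moved'.

moved


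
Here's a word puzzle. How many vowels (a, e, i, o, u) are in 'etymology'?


Vowels in 'etymology': e, o, o = 3 vowels.

3


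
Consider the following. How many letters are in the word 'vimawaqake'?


Spell out 'vimawaqake' and number each letter: v(1), i(2), m(3), a(4), w(5), a(6), q(7), a(8), k(9), e(10). Total: 10 letters.

10


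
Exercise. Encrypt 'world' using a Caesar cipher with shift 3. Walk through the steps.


Shift each letter by 3: w -> z, o -> r, r -> u, l -> o, d -> g. Result: 'zruog'.

zruog


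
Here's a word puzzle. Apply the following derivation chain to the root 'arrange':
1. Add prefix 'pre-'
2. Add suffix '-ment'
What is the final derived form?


Step 1: Add prefix 'pre-' to 'arrange' = 'prearrange'
Step 2: Add suffix '-ment' to 'prearrange' = 'prearrangement'

prearrangement


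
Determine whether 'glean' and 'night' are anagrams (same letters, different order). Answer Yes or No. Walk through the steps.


Sorted letters of 'glean': 'aegln'
Sorted letters of 'night': 'ghint'
They do not match.

No


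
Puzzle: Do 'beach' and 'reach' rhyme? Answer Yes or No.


Rime (stressed vowel + following sounds) of 'beach': -each = /iːtʃ/
Rime of 'reach': -each = /iːtʃ/
/iːtʃ/ and /iːtʃ/ are the same ending sound, so the words rhyme.

Yes


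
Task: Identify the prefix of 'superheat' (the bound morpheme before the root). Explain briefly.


The word 'superheat' = 'super' (prefix) + 'heat' (root). The prefix is 'super'.

super


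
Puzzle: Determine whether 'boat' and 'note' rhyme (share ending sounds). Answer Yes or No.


Rime (stressed vowel + following sounds) of 'boat': -oat = /oʊt/
Rime of 'note': -ote = /oʊt/
/oʊt/ and /oʊt/ are the same ending sound, so the words rhyme.

Yes


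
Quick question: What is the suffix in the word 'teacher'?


The word 'teacher' = 'teach' (root) + '-er' (suffix). The suffix is '-er'.

er


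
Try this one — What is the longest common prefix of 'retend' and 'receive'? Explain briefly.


Compare from the start: 2 characters match: 're'. Mismatch at position 3: 't' vs 'c'.

re


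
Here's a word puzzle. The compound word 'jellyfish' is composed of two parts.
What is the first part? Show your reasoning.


Split 'jellyfish' into 'jelly' + 'fish'. The first part is 'jelly'.

jelly


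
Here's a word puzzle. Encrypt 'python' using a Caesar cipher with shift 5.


Shift each letter by 5: p -> u, y -> d, t -> y, h -> m, o -> t, n -> s. Result: 'udymts'.

udymts


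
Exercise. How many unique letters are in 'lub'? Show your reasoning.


Unique letters in 'lub': {b, l, u} = 3 distinct letters.

3


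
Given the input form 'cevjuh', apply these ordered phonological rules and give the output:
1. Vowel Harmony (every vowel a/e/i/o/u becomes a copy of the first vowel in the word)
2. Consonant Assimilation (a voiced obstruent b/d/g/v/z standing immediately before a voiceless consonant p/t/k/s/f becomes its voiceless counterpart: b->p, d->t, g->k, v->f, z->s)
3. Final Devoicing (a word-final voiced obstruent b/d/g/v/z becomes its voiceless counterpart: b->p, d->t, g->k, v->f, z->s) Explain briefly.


Starting form: 'cevjuh'
Rule 1: Vowel Harmony: all vowels become 'e' (matching first vowel). 'cevjuh' -> 'cevjeh'
Rule 2: Consonant Assimilation: no voiced obstruent (b/d/g/v/z) stands immediately before a voiceless consonant (p/t/k/s/f). No change.
Rule 3: Final Devoicing: final consonant 'h' is not one of the voiced obstruents b/d/g/v/z. No change.
Final form: 'cevjeh'

cevjeh


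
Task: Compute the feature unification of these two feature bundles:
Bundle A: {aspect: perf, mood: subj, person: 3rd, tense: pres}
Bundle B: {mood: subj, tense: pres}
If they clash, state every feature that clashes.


Compare features:
aspect: A=perf vs B=_ -> unified: perf
mood: A=subj vs B=subj -> unified: subj
person: A=3rd vs B=_ -> unified: 3rd
tense: A=pres vs B=pres -> unified: pres
No clashes found.

Unified: {aspect: perf, mood: subj, person: 3rd, tense: pres}


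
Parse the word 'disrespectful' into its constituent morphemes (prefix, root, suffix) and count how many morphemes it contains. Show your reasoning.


Step 1: Identify prefix: 'dis' (meaning: not/apart)
Step 2: Identify root: 'respect'
Step 3: Identify suffix(es): 'ful'
Decomposition: dis- (prefix: not/apart) + respect (root) + -ful (suffix: full of)
Total morphemes: 3

3 morphemes (dis- (prefix: not/apart) + respect (root) + -ful (suffix: full of))


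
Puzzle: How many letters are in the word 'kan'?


Spell out 'kan' and number each letter: k(1), a(2), n(3). Total: 3 letters.

3


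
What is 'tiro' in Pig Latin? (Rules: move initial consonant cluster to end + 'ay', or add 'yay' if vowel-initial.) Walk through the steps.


'tiro': move consonant cluster 't' to end and add 'ay': 'irotay'.

irotay


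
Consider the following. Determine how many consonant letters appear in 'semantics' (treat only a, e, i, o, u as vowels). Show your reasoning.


Consonants in 'semantics': s, m, n, t, c, s = 6 consonants.

6


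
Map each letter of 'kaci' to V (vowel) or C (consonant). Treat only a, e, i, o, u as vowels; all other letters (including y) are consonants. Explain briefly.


Letter mapping: k = C, a = V, c = C, i = V.

CVCV


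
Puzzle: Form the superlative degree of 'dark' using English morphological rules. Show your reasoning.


Apply superlative formation (add -est): 'dark' -> 'darkest'.

darkest


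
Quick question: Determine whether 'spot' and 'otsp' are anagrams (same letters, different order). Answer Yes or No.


Sorted letters of 'spot': 'opst'
Sorted letters of 'otsp': 'opst'
They match.

Yes


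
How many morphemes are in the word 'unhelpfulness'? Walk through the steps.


Decomposition: un- (prefix) + help (root) + -ful (suffix) + -ness (suffix) = 4 morpheme(s)

4 morphemes


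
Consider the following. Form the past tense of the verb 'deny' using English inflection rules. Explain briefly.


Apply rule: Change -y to -ied. 'deny' becomes 'denied'.

denied


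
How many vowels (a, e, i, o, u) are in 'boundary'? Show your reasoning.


Vowels in 'boundary': o, u, a = 3 vowels.

3


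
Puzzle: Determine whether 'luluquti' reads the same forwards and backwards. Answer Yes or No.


Forward: 'luluquti'
Reversed: 'ituqulul'
They differ.

No


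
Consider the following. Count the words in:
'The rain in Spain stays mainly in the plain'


Split into words: The | rain | in | Spain | stays | mainly | in | the | plain = 9 words.

9


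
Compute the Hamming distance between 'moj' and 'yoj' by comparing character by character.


Alignment:
Position 1: 'm' vs 'y' = DIFFER
Position 2: 'o' vs 'o' = match
Position 3: 'j' vs 'j' = match
Total differences: 1

1


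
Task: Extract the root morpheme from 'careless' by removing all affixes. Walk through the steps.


Remove suffix '-less' from 'careless' to get root 'care'.

care


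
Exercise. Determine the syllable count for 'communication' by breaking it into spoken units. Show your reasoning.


Break 'communication' into syllables: com-mu-ni-ca-tion -> com | mu | ni | ca | tion = 5 syllables

5 syllables


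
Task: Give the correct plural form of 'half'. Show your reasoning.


Apply rule: Change -f to -ves. 'half' becomes 'halves'.

halves


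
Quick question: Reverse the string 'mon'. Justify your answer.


Reverse 'mon' character by character: 'nom'.

nom


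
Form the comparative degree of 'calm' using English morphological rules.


Apply comparative formation (add -er): 'calm' -> 'calmer'.

calmer


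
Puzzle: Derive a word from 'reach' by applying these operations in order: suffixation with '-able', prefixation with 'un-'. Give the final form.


Step 1: Add suffix '-able' to 'reach' = 'reachable'
Step 2: Add prefix 'un-' to 'reachable' = 'unreachable'

unreachable


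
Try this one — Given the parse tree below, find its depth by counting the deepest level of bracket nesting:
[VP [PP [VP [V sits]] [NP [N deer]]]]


Count bracket nesting levels:
'[' at pos 0: depth = 1
'[' at pos 4: depth = 2
'[' at pos 8: depth = 3
'[' at pos 12: depth = 4
'[' at pos 22: depth = 3
'[' at pos 26: depth = 4
Maximum depth reached: 4

4


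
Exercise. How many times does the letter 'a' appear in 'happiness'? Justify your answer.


Letter 'a' in 'happiness': found at position(s) 2 = 1 occurrence(s).

1


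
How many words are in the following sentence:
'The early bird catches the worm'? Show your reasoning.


Split into words: The | early | bird | catches | the | worm = 6 words.

6


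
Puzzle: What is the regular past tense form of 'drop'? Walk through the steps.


Apply rule: Double final consonant and add -ed. 'drop' becomes 'dropped'.

dropped


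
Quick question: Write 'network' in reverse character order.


Reverse 'network' character by character: 'krowten'.

krowten


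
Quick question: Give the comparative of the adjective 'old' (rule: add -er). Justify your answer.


Apply comparative formation (add -er): 'old' -> 'older'.

older


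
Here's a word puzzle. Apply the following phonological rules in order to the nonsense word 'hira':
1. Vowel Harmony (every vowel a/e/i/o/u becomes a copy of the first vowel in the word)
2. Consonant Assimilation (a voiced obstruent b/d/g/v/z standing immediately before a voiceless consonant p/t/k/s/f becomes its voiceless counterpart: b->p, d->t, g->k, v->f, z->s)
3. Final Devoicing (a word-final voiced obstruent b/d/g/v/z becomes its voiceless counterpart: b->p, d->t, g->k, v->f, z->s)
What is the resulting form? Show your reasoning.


Starting form: 'hira'
Rule 1: Vowel Harmony: all vowels become 'i' (matching first vowel). 'hira' -> 'hiri'
Rule 2: Consonant Assimilation: no voiced obstruent (b/d/g/v/z) stands immediately before a voiceless consonant (p/t/k/s/f). No change.
Rule 3: Final Devoicing: the word ends in the vowel 'i', not a consonant. No change.
Final form: 'hiri'

hiri


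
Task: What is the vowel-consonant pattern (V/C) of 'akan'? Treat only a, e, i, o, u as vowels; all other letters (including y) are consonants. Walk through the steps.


Letter mapping: a = V, k = C, a = V, n = C.

VCVC


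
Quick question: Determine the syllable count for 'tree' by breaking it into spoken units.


Break 'tree' into syllables: tree -> tree = 1 syllable

1 syllable


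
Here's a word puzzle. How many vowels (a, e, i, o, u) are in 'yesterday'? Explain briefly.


Vowels in 'yesterday': e, e, a = 3 vowels.

3


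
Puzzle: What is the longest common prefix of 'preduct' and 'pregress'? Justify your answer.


Compare from the start: 3 characters match: 'pre'. Mismatch at position 4: 'd' vs 'g'.

pre


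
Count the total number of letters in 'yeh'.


Spell out 'yeh' and number each letter: y(1), e(2), h(3). Total: 3 letters.

3


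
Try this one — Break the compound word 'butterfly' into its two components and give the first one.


Split 'butterfly' into 'butter' + 'fly'. The first part is 'butter'.

butter


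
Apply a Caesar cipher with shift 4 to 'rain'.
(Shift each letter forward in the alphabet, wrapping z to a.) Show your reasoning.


Shift each letter by 4: r -> v, a -> e, i -> m, n -> r. Result: 'vemr'.

vemr


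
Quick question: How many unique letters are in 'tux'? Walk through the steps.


Unique letters in 'tux': {t, u, x} = 3 distinct letters.

3


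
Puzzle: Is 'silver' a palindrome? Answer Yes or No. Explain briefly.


Forward: 'silver'
Reversed: 'revlis'
They differ.

No


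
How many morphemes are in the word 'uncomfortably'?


Decomposition: un- (prefix) + comfort (root) + -able (suffix) + -ly (suffix) = 4 morpheme(s)

4 morphemes


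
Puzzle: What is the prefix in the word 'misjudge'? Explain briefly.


The word 'misjudge' = 'mis' (prefix) + 'judge' (root). The prefix is 'mis'.

mis


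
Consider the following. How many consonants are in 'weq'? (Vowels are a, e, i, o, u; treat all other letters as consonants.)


Consonants in 'weq': w, q = 2 consonants.

2


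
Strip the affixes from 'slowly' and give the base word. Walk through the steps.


Remove suffix '-ly' from 'slowly' to get root 'slow'.

slow


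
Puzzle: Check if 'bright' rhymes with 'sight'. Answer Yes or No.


Rime (stressed vowel + following sounds) of 'bright': -ight = /aɪt/
Rime of 'sight': -ight = /aɪt/
/aɪt/ and /aɪt/ are the same ending sound, so the words rhyme.

Yes


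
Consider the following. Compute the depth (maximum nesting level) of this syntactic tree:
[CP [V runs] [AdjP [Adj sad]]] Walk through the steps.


Count bracket nesting levels:
'[' at pos 0: depth = 1
'[' at pos 4: depth = 2
'[' at pos 13: depth = 2
'[' at pos 19: depth = 3
Maximum depth reached: 3

3


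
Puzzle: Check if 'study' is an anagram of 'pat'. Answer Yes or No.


Sorted letters of 'study': 'dstuy'
Sorted letters of 'pat': 'apt'
They do not match.

No


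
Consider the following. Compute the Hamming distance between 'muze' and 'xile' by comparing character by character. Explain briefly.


Alignment:
Position 1: 'm' vs 'x' = DIFFER
Position 2: 'u' vs 'i' = DIFFER
Position 3: 'z' vs 'l' = DIFFER
Position 4: 'e' vs 'e' = match
Total differences: 3

3


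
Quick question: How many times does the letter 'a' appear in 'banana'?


Letter 'a' in 'banana': found at position(s) 2, 4, 6 = 3 occurrence(s).

3


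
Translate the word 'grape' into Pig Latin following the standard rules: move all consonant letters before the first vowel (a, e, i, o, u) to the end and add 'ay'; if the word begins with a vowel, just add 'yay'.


'grape': move consonant cluster 'gr' to end and add 'ay': 'apegray'.

apegray


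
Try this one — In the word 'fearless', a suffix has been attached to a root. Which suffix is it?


The word 'fearless' = 'fear' (root) + '-less' (suffix). The suffix is '-less'.

less


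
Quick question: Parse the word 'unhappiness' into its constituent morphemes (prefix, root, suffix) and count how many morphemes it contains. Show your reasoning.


Step 1: Identify prefix: 'un' (meaning: not/reverse)
Step 2: Identify root: 'happy'
Step 3: Identify suffix(es): 'ness'
Decomposition: un- (prefix: not/reverse) + happy (root) + -ness (suffix: state of)
Total morphemes: 3

3 morphemes (un- (prefix: not/reverse) + happy (root) + -ness (suffix: state of))


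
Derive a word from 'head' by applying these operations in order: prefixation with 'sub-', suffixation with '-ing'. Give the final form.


Step 1: Add prefix 'sub-' to 'head' = 'subhead'
Step 2: Add suffix '-ing' to 'subhead' = 'subheading'

subheading


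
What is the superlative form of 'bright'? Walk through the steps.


Apply superlative formation (add -est): 'bright' -> 'brightest'.

brightest


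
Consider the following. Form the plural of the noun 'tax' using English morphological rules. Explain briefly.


Apply rule: Add -es (sibilant/fricative ending). 'tax' becomes 'taxes'.

taxes


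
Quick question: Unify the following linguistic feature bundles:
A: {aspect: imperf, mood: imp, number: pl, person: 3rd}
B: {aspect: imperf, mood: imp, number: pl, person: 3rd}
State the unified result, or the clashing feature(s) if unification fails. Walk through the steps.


Compare features:
aspect: A=imperf vs B=imperf -> unified: imperf
mood: A=imp vs B=imp -> unified: imp
number: A=pl vs B=pl -> unified: pl
person: A=3rd vs B=3rd -> unified: 3rd
No clashes found.

Unified: {aspect: imperf, mood: imp, number: pl, person: 3rd}


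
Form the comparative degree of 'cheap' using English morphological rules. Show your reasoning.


Apply comparative formation (add -er): 'cheap' -> 'cheaper'.

cheaper


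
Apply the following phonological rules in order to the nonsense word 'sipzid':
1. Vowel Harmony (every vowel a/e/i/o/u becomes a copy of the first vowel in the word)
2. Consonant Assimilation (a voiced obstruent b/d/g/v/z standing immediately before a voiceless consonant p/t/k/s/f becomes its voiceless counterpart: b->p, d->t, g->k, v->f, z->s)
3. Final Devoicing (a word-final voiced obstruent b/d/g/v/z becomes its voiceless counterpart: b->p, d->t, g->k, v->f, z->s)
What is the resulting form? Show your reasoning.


Starting form: 'sipzid'
Rule 1: Vowel Harmony: all vowels already match. No change.
Rule 2: Consonant Assimilation: no voiced obstruent (b/d/g/v/z) stands immediately before a voiceless consonant (p/t/k/s/f). No change.
Rule 3: Final Devoicing: word-final voiced obstruent 'd' becomes voiceless 't'. 'sipzid' -> 'sipzit'
Final form: 'sipzit'

sipzit


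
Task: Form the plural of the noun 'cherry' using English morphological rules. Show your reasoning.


Apply rule: Change -y to -ies (consonant + y). 'cherry' becomes 'cherries'.

cherries


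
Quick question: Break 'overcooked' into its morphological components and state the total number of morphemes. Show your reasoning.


Step 1: Identify prefix: 'over' (meaning: excessively)
Step 2: Identify root: 'cook'
Step 3: Identify suffix(es): 'ed'
Decomposition: over- (prefix: excessively) + cook (root) + -ed (suffix: past)
Total morphemes: 3

3 morphemes (over- (prefix: excessively) + cook (root) + -ed (suffix: past))


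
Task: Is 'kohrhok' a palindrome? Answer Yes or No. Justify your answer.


Forward: 'kohrhok'
Reversed: 'kohrhok'
They are identical.

Yes


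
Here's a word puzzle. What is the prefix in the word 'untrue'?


The word 'untrue' = 'un' (prefix) + 'true' (root). The prefix is 'un'.

un


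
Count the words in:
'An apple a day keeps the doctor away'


Split into words: An | apple | a | day | keeps | the | doctor | away = 8 words.

8


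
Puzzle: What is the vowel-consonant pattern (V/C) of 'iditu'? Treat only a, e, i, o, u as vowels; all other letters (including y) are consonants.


Letter mapping: i = V, d = C, i = V, t = C, u = V.

VCVCV


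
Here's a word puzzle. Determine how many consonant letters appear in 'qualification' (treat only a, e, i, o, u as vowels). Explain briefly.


Consonants in 'qualification': q, l, f, c, t, n = 6 consonants.

6


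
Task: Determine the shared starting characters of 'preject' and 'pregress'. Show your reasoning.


Compare from the start: 3 characters match: 'pre'. Mismatch at position 4: 'j' vs 'g'.

pre


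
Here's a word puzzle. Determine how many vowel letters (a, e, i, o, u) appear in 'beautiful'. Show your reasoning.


Vowels in 'beautiful': e, a, u, i, u = 5 vowels.

5


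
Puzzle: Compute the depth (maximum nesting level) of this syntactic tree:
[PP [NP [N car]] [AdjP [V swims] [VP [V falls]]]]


Count bracket nesting levels:
'[' at pos 0: depth = 1
'[' at pos 4: depth = 2
'[' at pos 8: depth = 3
'[' at pos 17: depth = 2
'[' at pos 23: depth = 3
'[' at pos 33: depth = 3
'[' at pos 37: depth = 4
Maximum depth reached: 4

4


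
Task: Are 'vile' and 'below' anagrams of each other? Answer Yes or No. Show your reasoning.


Sorted letters of 'vile': 'eilv'
Sorted letters of 'below': 'below'
They do not match.

No


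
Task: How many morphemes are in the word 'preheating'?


Decomposition: pre- (prefix) + heat (root) + -ing (suffix) = 3 morpheme(s)

3 morphemes


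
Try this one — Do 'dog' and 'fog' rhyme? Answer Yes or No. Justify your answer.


Rime (stressed vowel + following sounds) of 'dog': -og = /ɒg/
Rime of 'fog': -og = /ɒg/
/ɒg/ and /ɒg/ are the same ending sound, so the words rhyme.

Yes


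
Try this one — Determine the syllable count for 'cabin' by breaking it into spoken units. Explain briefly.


Break 'cabin' into syllables: cab-in -> cab | in = 2 syllables

2 syllables


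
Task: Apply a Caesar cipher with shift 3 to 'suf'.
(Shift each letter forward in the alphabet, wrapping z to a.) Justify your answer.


Shift each letter by 3: s -> v, u -> x, f -> i. Result: 'vxi'.

vxi


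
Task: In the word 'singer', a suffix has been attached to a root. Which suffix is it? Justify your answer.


The word 'singer' = 'sing' (root) + '-er' (suffix). The suffix is '-er'.

er


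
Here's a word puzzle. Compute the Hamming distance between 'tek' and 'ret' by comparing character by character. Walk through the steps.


Alignment:
Position 1: 't' vs 'r' = DIFFER
Position 2: 'e' vs 'e' = match
Position 3: 'k' vs 't' = DIFFER
Total differences: 2

2


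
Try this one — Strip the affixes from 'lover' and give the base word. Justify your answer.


Remove suffix '-er' from 'lover' to get root 'love'.

love


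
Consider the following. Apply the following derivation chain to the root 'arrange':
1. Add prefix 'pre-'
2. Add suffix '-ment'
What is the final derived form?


Step 1: Add prefix 'pre-' to 'arrange' = 'prearrange'
Step 2: Add suffix '-ment' to 'prearrange' = 'prearrangement'

prearrangement


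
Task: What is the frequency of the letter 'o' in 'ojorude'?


Letter 'o' in 'ojorude': found at position(s) 1, 3 = 2 occurrence(s).

2


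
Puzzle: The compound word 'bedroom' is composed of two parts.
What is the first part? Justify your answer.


Split 'bedroom' into 'bed' + 'room'. The first part is 'bed'.

bed


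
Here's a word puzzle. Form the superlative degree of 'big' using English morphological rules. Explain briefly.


Apply superlative formation (double final consonant, add -est): 'big' -> 'biggest'.

biggest


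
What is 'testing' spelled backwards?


Reverse 'testing' character by character: 'gnitset'.

gnitset
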